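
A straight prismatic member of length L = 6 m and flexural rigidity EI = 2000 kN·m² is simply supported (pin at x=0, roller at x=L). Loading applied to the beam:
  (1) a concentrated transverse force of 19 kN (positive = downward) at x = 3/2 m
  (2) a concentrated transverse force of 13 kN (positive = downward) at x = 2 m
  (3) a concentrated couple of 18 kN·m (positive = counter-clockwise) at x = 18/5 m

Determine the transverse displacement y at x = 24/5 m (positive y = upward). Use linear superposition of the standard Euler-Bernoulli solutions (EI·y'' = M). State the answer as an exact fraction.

Load 1 — point force P=19 kN at a=3/2 m (b=L-a=9/2):
  y_1 = -Pa(L-x)(2Lx-a²-x²)/(6LEI)  [x>a] = -19·(3/2)·(6-(24/5))·(2·6·(24/5)-(3/2)²-(24/5)²)/(6·6·2000) = -61389/4000000 m
Load 2 — point force P=13 kN at a=2 m (b=L-a=4):
  y_2 = -Pa(L-x)(2Lx-a²-x²)/(6LEI)  [x>a] = -13·2·(6-(24/5))·(2·6·(24/5)-2²-(24/5)²)/(6·6·2000) = -2483/187500 m
Load 3 — applied couple M₀=18 kN·m at a=18/5 m (b=L-a=12/5):
  y_3 = (M₀x³/(6L)-M₀(x-a)²/2+C₁x)/EI  [x>a] with C₁=M₀(3b²-L²)/(6L)=-234/25 = (18·(24/5)³/(6·6)-18·((24/5)-(18/5))²/2+(-234/25)·(24/5))/2000 = -81/62500 m
Superposition: y = Σ y_i = -358631/12000000 m ≈ -0.029886 m

y(24/5) = -358631/12000000 m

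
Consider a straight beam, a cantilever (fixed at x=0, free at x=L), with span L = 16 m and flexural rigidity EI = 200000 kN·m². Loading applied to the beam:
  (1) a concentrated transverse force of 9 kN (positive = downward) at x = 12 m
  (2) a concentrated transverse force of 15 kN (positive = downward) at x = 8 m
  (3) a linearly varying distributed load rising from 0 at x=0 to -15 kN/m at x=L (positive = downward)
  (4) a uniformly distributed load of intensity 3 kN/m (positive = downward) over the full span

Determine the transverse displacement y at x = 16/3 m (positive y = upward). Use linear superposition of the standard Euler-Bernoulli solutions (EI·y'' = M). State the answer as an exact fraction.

y(16/3) = 31208/759375 m

Load 1 — point force P=9 kN at a=12 m (b=L-a=4):
  y_1 = -Px²(3a-x)/(6EI)  [x≤a] = -9·(16/3)²·(3·12-(16/3))/(6·200000) = -184/28125 m
Load 2 — point force P=15 kN at a=8 m (b=L-a=8):
  y_2 = -Px²(3a-x)/(6EI)  [x≤a] = -15·(16/3)²·(3·8-(16/3))/(6·200000) = -112/16875 m
Load 3 — triangular load w₀=-15 kN/m (0→w₀ over full span):
  y_3 = (w₀Lx³/12-w₀L²x²/6-w₀x⁵/(120L))/EI = ((-15)·16·(16/3)³/12-(-15)·16²·(16/3)²/6-(-15)·(16/3)⁵/(120·16))/200000 = 57728/759375 m
Load 4 — uniform load w=3 kN/m over full span:
  y_4 = -wx²(x²-4Lx+6L²)/(24EI) = -3·(16/3)²·((16/3)²-4·16·(16/3)+6·16²)/(24·200000) = -5504/253125 m
Superposition: y = Σ y_i = 31208/759375 m ≈ 0.041097 m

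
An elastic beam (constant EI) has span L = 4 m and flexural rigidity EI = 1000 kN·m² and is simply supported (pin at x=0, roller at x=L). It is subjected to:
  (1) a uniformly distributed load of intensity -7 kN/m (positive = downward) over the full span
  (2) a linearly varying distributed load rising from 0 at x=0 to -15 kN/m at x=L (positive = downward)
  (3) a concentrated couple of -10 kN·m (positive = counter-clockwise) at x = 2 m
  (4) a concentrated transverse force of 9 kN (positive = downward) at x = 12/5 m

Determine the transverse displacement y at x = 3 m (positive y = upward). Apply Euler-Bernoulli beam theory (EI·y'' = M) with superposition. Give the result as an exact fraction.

y(3) = 102611/4000000 m

Load 1 — uniform load w=-7 kN/m over full span:
  y_1 = -wx(L³-2Lx²+x³)/(24EI) = -(-7)·3·(4³-2·4·3²+3³)/(24·1000) = 133/8000 m
Load 2 — triangular load w₀=-15 kN/m (0→w₀ over full span):
  y_2 = -w₀x(7L⁴-10L²x²+3x⁴)/(360LEI) = -(-15)·3·(7·4⁴-10·4²·3²+3·3⁴)/(360·4·1000) = 119/6400 m
Load 3 — applied couple M₀=-10 kN·m at a=2 m (b=L-a=2):
  y_3 = (M₀x³/(6L)-M₀(x-a)²/2+C₁x)/EI  [x>a] with C₁=M₀(3b²-L²)/(6L)=5/3 = ((-10)·3³/(6·4)-(-10)·(3-2)²/2+(5/3)·3)/1000 = -1/800 m
Load 4 — point force P=9 kN at a=12/5 m (b=L-a=8/5):
  y_4 = -Pa(L-x)(2Lx-a²-x²)/(6LEI)  [x>a] = -9·(12/5)·(4-3)·(2·4·3-(12/5)²-3²)/(6·4·1000) = -2079/250000 m
Superposition: y = Σ y_i = 102611/4000000 m ≈ 0.025653 m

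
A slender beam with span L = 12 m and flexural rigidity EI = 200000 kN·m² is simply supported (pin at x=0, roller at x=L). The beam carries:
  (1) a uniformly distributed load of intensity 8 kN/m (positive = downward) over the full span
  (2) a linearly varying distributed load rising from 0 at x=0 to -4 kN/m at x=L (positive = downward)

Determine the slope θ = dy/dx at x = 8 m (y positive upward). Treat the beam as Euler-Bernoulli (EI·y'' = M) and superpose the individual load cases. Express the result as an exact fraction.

Load 1 — uniform load w=8 kN/m over full span:
  θ_1 = -w(L³-6Lx²+4x³)/(24EI) = -8·(12³-6·12·8²+4·8³)/(24·200000) = 13/9375 rad
Load 2 — triangular load w₀=-4 kN/m (0→w₀ over full span):
  θ_2 = -w₀(7L⁴-30L²x²+15x⁴)/(360LEI) = -(-4)·(7·12⁴-30·12²·8²+15·8⁴)/(360·12·200000) = -91/281250 rad
Superposition: θ = Σ θ_i = 299/281250 rad ≈ 0.001063 rad

θ(8) = 299/281250 rad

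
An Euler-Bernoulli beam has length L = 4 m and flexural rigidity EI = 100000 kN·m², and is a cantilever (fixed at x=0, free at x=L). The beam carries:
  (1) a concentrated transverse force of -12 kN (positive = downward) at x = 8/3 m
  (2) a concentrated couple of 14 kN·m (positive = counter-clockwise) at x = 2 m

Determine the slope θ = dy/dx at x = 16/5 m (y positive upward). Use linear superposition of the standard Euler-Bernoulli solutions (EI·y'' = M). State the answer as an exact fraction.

Load 1 — point force P=-12 kN at a=8/3 m (b=L-a=4/3):
  θ_1 = -Pa²/(2EI)  [x>a] = -(-12)·(8/3)²/(2·100000) = 4/9375 rad
Load 2 — applied couple M₀=14 kN·m at a=2 m (b=L-a=2):
  θ_2 = M₀a/EI  [x>a] = 14·2/100000 = 7/25000 rad
Superposition: θ = Σ θ_i = 53/75000 rad ≈ 0.000707 rad

θ(16/5) = 53/75000 rad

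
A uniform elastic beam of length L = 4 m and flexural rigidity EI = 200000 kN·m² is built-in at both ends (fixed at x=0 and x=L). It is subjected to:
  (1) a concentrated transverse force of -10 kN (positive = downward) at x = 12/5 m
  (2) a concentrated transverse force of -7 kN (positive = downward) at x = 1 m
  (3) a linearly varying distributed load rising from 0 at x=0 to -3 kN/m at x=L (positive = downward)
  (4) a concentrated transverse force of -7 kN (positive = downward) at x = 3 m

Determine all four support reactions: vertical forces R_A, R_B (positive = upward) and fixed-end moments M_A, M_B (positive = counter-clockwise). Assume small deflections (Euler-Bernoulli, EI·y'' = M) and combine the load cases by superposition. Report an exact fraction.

R_A = -308/25 kN, M_A = -1069/100 kN·m, R_B = -442/25 kN, M_B = 1341/100 kN·m

Load 1 — point force P=-10 kN at a=12/5 m (b=L-a=8/5):
  R_A = Pb²(3a+b)/L³ = (-10)·(8/5)²·(3·(12/5)+(8/5))/4³ = -88/25 kN
  M_A = Pab²/L² = (-10)·(12/5)·(8/5)²/4² = -96/25 kN·m
  R_B = Pa²(a+3b)/L³ = (-10)·(12/5)²·((12/5)+3·(8/5))/4³ = -162/25 kN
  M_B = -Pa²b/L² = -(-10)·(12/5)²·(8/5)/4² = 144/25 kN·m
Load 2 — point force P=-7 kN at a=1 m (b=L-a=3):
  R_A = Pb²(3a+b)/L³ = (-7)·3²·(3·1+3)/4³ = -189/32 kN
  M_A = Pab²/L² = (-7)·1·3²/4² = -63/16 kN·m
  R_B = Pa²(a+3b)/L³ = (-7)·1²·(1+3·3)/4³ = -35/32 kN
  M_B = -Pa²b/L² = -(-7)·1²·3/4² = 21/16 kN·m
Load 3 — triangular load w₀=-3 kN/m (0→w₀ over full span):
  R_A = 3w₀L/20 = 3·(-3)·4/20 = -9/5 kN
  M_A = w₀L²/30 = (-3)·4²/30 = -8/5 kN·m
  R_B = 7w₀L/20 = 7·(-3)·4/20 = -21/5 kN
  M_B = -w₀L²/20 = -(-3)·4²/20 = 12/5 kN·m
Load 4 — point force P=-7 kN at a=3 m (b=L-a=1):
  R_A = Pb²(3a+b)/L³ = (-7)·1²·(3·3+1)/4³ = -35/32 kN
  M_A = Pab²/L² = (-7)·3·1²/4² = -21/16 kN·m
  R_B = Pa²(a+3b)/L³ = (-7)·3²·(3+3·1)/4³ = -189/32 kN
  M_B = -Pa²b/L² = -(-7)·3²·1/4² = 63/16 kN·m
Superposition: R_A = -308/25 kN, M_A = -1069/100 kN·m, R_B = -442/25 kN, M_B = 1341/100 kN·m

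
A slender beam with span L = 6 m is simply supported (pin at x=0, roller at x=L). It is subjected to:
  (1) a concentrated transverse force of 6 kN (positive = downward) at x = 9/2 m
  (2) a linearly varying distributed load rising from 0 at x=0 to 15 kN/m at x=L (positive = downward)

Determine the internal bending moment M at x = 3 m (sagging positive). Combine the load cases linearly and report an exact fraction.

Load 1 — point force P=6 kN at a=9/2 m (b=L-a=3/2):
  M_1 = Pbx/L  [x≤a] = 6·(3/2)·3/6 = 9/2 kN·m
Load 2 — triangular load w₀=15 kN/m (0→w₀ over full span):
  M_2 = w₀Lx/6 - w₀x³/(6L) = 15·6·3/6 - 15·3³/(6·6) = 135/4 kN·m
Superposition: M = Σ M_i = 153/4 kN·m ≈ 38.250000 kN·m

M(3) = 153/4 kN·m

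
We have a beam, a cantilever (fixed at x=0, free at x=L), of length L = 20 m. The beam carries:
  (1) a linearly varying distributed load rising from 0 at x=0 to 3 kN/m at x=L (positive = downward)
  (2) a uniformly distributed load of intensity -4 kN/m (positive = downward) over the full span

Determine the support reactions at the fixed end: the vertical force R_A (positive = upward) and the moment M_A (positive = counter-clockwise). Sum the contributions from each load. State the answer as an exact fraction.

Load 1 — triangular load w₀=3 kN/m (0→w₀ over full span):
  R_A = w₀L/2 = 3·20/2 = 30 kN
  M_A = w₀L²/3 = 3·20²/3 = 400 kN·m
Load 2 — uniform load w=-4 kN/m over full span:
  R_A = wL = (-4)·20 = -80 kN
  M_A = wL²/2 = (-4)·20²/2 = -800 kN·m
Superposition: R_A = -50 kN, M_A = -400 kN·m

R_A = -50 kN, M_A = -400 kN·m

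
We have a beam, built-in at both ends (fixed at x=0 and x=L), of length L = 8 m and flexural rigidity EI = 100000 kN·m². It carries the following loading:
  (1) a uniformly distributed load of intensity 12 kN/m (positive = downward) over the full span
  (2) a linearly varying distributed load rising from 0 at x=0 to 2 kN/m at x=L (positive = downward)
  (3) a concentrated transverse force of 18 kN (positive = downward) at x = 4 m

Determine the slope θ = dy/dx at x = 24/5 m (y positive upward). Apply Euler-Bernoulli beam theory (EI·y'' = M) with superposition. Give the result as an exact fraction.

θ(24/5) = 737/1953125 rad

Load 1 — uniform load w=12 kN/m over full span:
  θ_1 = -wx(L-x)(L-2x)/(12EI) = -12·(24/5)·(8-(24/5))·(8-2·(24/5))/(12·100000) = 96/390625 rad
Load 2 — triangular load w₀=2 kN/m (0→w₀ over full span):
  θ_2 = -w₀(2x(L-x)(L-2x)(x+2L)+x²(L-x)²)/(120LEI) = -2·(2·(24/5)·(8-(24/5))·(8-2·(24/5))·((24/5)+2·8)+(24/5)²·(8-(24/5))²)/(120·8·100000) = 32/1953125 rad
Load 3 — point force P=18 kN at a=4 m (b=L-a=4):
  θ_3 = Pa²(L-x)(2bL-(3b+a)(L-x))/(2L³EI)  [x>a] = 18·4²·(8-(24/5))·(2·4·8-(3·4+4)·(8-(24/5)))/(2·8³·100000) = 9/78125 rad
Superposition: θ = Σ θ_i = 737/1953125 rad ≈ 0.000377 rad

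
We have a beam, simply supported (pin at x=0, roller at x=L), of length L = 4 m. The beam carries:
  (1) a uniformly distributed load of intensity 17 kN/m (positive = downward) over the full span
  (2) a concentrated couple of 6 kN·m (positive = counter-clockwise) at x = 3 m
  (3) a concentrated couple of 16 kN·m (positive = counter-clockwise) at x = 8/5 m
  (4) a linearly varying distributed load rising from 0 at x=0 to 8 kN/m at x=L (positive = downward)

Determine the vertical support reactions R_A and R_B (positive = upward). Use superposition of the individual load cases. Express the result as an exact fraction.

Load 1 — uniform load w=17 kN/m over full span:
  R_A = wL/2 = 17·4/2 = 34 kN
  R_B = wL/2 = 17·4/2 = 34 kN
Load 2 — applied couple M₀=6 kN·m at a=3 m (b=L-a=1):
  R_A = M₀/L = 6/4 = 3/2 kN
  R_B = -M₀/L = -6/4 = -3/2 kN
Load 3 — applied couple M₀=16 kN·m at a=8/5 m (b=L-a=12/5):
  R_A = M₀/L = 16/4 = 4 kN
  R_B = -M₀/L = -16/4 = -4 kN
Load 4 — triangular load w₀=8 kN/m (0→w₀ over full span):
  R_A = w₀L/6 = 8·4/6 = 16/3 kN
  R_B = w₀L/3 = 8·4/3 = 32/3 kN
Superposition: R_A = 269/6 kN, R_B = 235/6 kN

R_A = 269/6 kN, R_B = 235/6 kN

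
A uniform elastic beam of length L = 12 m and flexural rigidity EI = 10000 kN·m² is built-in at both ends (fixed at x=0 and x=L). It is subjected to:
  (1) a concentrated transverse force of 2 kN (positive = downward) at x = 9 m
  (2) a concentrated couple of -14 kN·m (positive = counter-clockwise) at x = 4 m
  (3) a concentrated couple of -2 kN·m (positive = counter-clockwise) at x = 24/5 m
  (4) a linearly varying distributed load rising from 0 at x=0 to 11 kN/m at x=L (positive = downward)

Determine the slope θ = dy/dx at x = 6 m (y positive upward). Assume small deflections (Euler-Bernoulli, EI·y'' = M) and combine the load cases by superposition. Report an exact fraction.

Load 1 — point force P=2 kN at a=9 m (b=L-a=3):
  θ_1 = -Pb²x(2aL-(3a+b)x)/(2L³EI)  [x≤a] = -2·3²·6·(2·9·12-(3·9+3)·6)/(2·12³·10000) = -9/80000 rad
Load 2 — applied couple M₀=-14 kN·m at a=4 m (b=L-a=8):
  θ_2 = (R_Ax²/2 - M_Ax - M₀(x-a))/EI  [x>a] with R_A=-14/9, M_A=0 = ((-14/9)·6²/2 - 0·6 - (-14)·(6-4))/10000 = 0 rad
Load 3 — applied couple M₀=-2 kN·m at a=24/5 m (b=L-a=36/5):
  θ_3 = (R_Ax²/2 - M_Ax - M₀(x-a))/EI  [x>a] with R_A=-6/25, M_A=-6/25 = ((-6/25)·6²/2 - (-6/25)·6 - (-2)·(6-(24/5)))/10000 = -3/62500 rad
Load 4 — triangular load w₀=11 kN/m (0→w₀ over full span):
  θ_4 = -w₀(2x(L-x)(L-2x)(x+2L)+x²(L-x)²)/(120LEI) = -11·(2·6·(12-6)·(12-2·6)·(6+2·12)+6²·(12-6)²)/(120·12·10000) = -99/100000 rad
Superposition: θ = Σ θ_i = -2301/2000000 rad ≈ -0.001151 rad

θ(6) = -2301/2000000 rad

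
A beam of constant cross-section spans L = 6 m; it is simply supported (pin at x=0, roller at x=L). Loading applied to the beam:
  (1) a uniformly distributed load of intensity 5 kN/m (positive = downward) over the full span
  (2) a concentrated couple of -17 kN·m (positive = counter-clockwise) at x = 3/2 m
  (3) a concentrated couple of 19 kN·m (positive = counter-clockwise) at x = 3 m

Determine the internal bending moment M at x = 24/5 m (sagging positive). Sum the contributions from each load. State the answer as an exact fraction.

M(24/5) = 14 kN·m

Load 1 — uniform load w=5 kN/m over full span:
  M_1 = wx(L-x)/2 = 5·(24/5)·(6-(24/5))/2 = 72/5 kN·m
Load 2 — applied couple M₀=-17 kN·m at a=3/2 m (b=L-a=9/2):
  M_2 = M₀x/L - M₀  [x>a] = (-17)·(24/5)/6 - (-17) = 17/5 kN·m
Load 3 — applied couple M₀=19 kN·m at a=3 m (b=L-a=3):
  M_3 = M₀x/L - M₀  [x>a] = 19·(24/5)/6 - 19 = -19/5 kN·m
Superposition: M = Σ M_i = 14 kN·m ≈ 14.000000 kN·m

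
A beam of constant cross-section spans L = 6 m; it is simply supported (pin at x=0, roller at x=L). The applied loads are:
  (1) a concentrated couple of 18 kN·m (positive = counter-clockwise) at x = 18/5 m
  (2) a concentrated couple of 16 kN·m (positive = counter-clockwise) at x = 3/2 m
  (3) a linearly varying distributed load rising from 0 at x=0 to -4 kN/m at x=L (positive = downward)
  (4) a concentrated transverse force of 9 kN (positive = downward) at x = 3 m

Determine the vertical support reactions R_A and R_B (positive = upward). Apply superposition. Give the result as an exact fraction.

R_A = 37/6 kN, R_B = -55/6 kN

Load 1 — applied couple M₀=18 kN·m at a=18/5 m (b=L-a=12/5):
  R_A = M₀/L = 18/6 = 3 kN
  R_B = -M₀/L = -18/6 = -3 kN
Load 2 — applied couple M₀=16 kN·m at a=3/2 m (b=L-a=9/2):
  R_A = M₀/L = 16/6 = 8/3 kN
  R_B = -M₀/L = -16/6 = -8/3 kN
Load 3 — triangular load w₀=-4 kN/m (0→w₀ over full span):
  R_A = w₀L/6 = (-4)·6/6 = -4 kN
  R_B = w₀L/3 = (-4)·6/3 = -8 kN
Load 4 — point force P=9 kN at a=3 m (b=L-a=3):
  R_A = Pb/L = 9·3/6 = 9/2 kN
  R_B = Pa/L = 9·3/6 = 9/2 kN
Superposition: R_A = 37/6 kN, R_B = -55/6 kN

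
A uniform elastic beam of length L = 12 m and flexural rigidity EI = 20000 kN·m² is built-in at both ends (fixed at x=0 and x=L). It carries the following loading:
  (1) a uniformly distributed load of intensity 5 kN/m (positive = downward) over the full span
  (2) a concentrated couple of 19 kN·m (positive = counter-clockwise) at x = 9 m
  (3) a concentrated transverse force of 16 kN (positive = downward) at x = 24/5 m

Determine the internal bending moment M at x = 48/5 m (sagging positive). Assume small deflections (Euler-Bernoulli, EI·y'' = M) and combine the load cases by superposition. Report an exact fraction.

M(48/5) = -151527/10000 kN·m

Load 1 — uniform load w=5 kN/m over full span:
  M_1 = wLx/2 - wL²/12 - wx²/2 = 5·12·(48/5)/2 - 5·12²/12 - 5·(48/5)²/2 = -12/5 kN·m
Load 2 — applied couple M₀=19 kN·m at a=9 m (b=L-a=3):
  M_2 = R_Ax - M_A - M₀  [x>a] with R_A=57/32, M_A=95/16 = (57/32)·(48/5) - (95/16) - 19 = -627/80 kN·m
Load 3 — point force P=16 kN at a=24/5 m (b=L-a=36/5):
  M_3 = Pa²(a+3b)(L-x)/L³ - Pa²b/L²  [x>a] = 16·(24/5)²·((24/5)+3·(36/5))·(12-(48/5))/12³ - 16·(24/5)²·(36/5)/12² = -3072/625 kN·m
Superposition: M = Σ M_i = -151527/10000 kN·m ≈ -15.152700 kN·m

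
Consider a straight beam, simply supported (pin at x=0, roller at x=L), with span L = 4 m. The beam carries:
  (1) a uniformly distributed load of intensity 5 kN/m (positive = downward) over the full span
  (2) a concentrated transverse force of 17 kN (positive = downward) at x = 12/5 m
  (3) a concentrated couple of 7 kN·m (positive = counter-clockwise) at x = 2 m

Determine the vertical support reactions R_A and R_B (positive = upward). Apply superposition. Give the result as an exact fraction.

Load 1 — uniform load w=5 kN/m over full span:
  R_A = wL/2 = 5·4/2 = 10 kN
  R_B = wL/2 = 5·4/2 = 10 kN
Load 2 — point force P=17 kN at a=12/5 m (b=L-a=8/5):
  R_A = Pb/L = 17·(8/5)/4 = 34/5 kN
  R_B = Pa/L = 17·(12/5)/4 = 51/5 kN
Load 3 — applied couple M₀=7 kN·m at a=2 m (b=L-a=2):
  R_A = M₀/L = 7/4 kN
  R_B = -M₀/L = -7/4 kN
Superposition: R_A = 371/20 kN, R_B = 369/20 kN

R_A = 371/20 kN, R_B = 369/20 kN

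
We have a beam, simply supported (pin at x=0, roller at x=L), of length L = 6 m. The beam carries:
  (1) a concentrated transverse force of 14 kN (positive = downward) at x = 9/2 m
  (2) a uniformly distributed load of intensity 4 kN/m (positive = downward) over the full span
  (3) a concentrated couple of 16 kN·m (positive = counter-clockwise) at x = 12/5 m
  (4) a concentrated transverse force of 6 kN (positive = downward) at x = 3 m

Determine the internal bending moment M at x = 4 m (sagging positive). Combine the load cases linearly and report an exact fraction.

Load 1 — point force P=14 kN at a=9/2 m (b=L-a=3/2):
  M_1 = Pbx/L  [x≤a] = 14·(3/2)·4/6 = 14 kN·m
Load 2 — uniform load w=4 kN/m over full span:
  M_2 = wx(L-x)/2 = 4·4·(6-4)/2 = 16 kN·m
Load 3 — applied couple M₀=16 kN·m at a=12/5 m (b=L-a=18/5):
  M_3 = M₀x/L - M₀  [x>a] = 16·4/6 - 16 = -16/3 kN·m
Load 4 — point force P=6 kN at a=3 m (b=L-a=3):
  M_4 = Pa(L-x)/L  [x>a] = 6·3·(6-4)/6 = 6 kN·m
Superposition: M = Σ M_i = 92/3 kN·m ≈ 30.666667 kN·m

M(4) = 92/3 kN·m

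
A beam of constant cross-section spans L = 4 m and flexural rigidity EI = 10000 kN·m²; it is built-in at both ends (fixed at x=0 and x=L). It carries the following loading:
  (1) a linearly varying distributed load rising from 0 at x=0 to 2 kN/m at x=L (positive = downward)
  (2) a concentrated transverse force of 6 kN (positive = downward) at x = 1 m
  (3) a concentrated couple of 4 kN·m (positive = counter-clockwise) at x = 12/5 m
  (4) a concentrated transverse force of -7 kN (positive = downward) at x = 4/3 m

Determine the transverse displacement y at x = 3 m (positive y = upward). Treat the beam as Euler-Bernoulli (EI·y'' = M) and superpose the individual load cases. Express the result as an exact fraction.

Load 1 — triangular load w₀=2 kN/m (0→w₀ over full span):
  y_1 = -w₀x²(L-x)²(x+2L)/(120LEI) = -2·3²·(4-3)²·(3+2·4)/(120·4·10000) = -33/800000 m
Load 2 — point force P=6 kN at a=1 m (b=L-a=3):
  y_2 = -Pa²(L-x)²(3bL-(3b+a)(L-x))/(6L³EI)  [x>a] = -6·1²·(4-3)²·(3·3·4-(3·3+1)·(4-3))/(6·4³·10000) = -13/320000 m
Load 3 — applied couple M₀=4 kN·m at a=12/5 m (b=L-a=8/5):
  y_3 = (R_Ax³/6 - M_Ax²/2 - M₀(x-a)²/2)/EI  [x>a] with R_A=36/25, M_A=32/25 = ((36/25)·3³/6 - (32/25)·3²/2 - 4·(3-(12/5))²/2)/10000 = 0 m
Load 4 — point force P=-7 kN at a=4/3 m (b=L-a=8/3):
  y_4 = -Pa²(L-x)²(3bL-(3b+a)(L-x))/(6L³EI)  [x>a] = -(-7)·(4/3)²·(4-3)²·(3·(8/3)·4-(3·(8/3)+(4/3))·(4-3))/(6·4³·10000) = 119/1620000 m
Superposition: y = Σ y_i = -1091/129600000 m ≈ -0.000008 m

y(3) = -1091/129600000 m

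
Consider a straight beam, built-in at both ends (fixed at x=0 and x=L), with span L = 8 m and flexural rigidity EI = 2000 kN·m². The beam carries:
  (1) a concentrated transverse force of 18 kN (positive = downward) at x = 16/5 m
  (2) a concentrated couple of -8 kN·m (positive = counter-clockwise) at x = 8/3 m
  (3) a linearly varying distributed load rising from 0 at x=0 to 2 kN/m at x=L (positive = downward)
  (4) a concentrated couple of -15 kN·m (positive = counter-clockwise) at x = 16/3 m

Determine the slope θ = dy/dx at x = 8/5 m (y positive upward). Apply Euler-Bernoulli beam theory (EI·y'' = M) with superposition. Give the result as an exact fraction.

Load 1 — point force P=18 kN at a=16/5 m (b=L-a=24/5):
  θ_1 = -Pb²x(2aL-(3a+b)x)/(2L³EI)  [x≤a] = -18·(24/5)²·(8/5)·(2·(16/5)·8-(3·(16/5)+(24/5))·(8/5))/(2·8³·2000) = -3564/390625 rad
Load 2 — applied couple M₀=-8 kN·m at a=8/3 m (b=L-a=16/3):
  θ_2 = (R_Ax²/2 - M_Ax)/EI  [x≤a] with R_A=-4/3, M_A=0 = ((-4/3)·(8/5)²/2 - 0·(8/5))/2000 = -8/9375 rad
Load 3 — triangular load w₀=2 kN/m (0→w₀ over full span):
  θ_3 = -w₀(2x(L-x)(L-2x)(x+2L)+x²(L-x)²)/(120LEI) = -2·(2·(8/5)·(8-(8/5))·(8-2·(8/5))·((8/5)+2·8)+(8/5)²·(8-(8/5))²)/(120·8·2000) = -448/234375 rad
Load 4 — applied couple M₀=-15 kN·m at a=16/3 m (b=L-a=8/3):
  θ_4 = (R_Ax²/2 - M_Ax)/EI  [x≤a] with R_A=-5/2, M_A=-5 = ((-5/2)·(8/5)²/2 - (-5)·(8/5))/2000 = 3/1250 rad
Superposition: θ = Σ θ_i = -7413/781250 rad ≈ -0.009489 rad

θ(8/5) = -7413/781250 rad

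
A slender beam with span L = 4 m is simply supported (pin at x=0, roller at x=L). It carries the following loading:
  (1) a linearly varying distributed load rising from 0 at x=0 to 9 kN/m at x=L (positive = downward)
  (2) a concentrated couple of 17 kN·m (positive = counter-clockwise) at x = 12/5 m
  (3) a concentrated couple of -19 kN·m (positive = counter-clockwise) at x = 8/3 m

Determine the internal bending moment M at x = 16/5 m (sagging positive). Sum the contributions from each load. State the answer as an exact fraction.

Load 1 — triangular load w₀=9 kN/m (0→w₀ over full span):
  M_1 = w₀Lx/6 - w₀x³/(6L) = 9·4·(16/5)/6 - 9·(16/5)³/(6·4) = 864/125 kN·m
Load 2 — applied couple M₀=17 kN·m at a=12/5 m (b=L-a=8/5):
  M_2 = M₀x/L - M₀  [x>a] = 17·(16/5)/4 - 17 = -17/5 kN·m
Load 3 — applied couple M₀=-19 kN·m at a=8/3 m (b=L-a=4/3):
  M_3 = M₀x/L - M₀  [x>a] = (-19)·(16/5)/4 - (-19) = 19/5 kN·m
Superposition: M = Σ M_i = 914/125 kN·m ≈ 7.312000 kN·m

M(16/5) = 914/125 kN·m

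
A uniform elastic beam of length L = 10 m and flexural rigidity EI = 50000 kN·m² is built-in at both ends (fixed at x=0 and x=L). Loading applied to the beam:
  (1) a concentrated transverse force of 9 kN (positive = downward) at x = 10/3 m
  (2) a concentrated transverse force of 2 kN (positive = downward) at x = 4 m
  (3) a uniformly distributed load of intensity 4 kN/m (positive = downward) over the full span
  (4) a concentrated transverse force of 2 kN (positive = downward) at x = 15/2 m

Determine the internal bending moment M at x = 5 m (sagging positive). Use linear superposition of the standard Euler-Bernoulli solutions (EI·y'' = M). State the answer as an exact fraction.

M(5) = 2867/120 kN·m

Load 1 — point force P=9 kN at a=10/3 m (b=L-a=20/3):
  M_1 = Pa²(a+3b)(L-x)/L³ - Pa²b/L²  [x>a] = 9·(10/3)²·((10/3)+3·(20/3))·(10-5)/10³ - 9·(10/3)²·(20/3)/10² = 5 kN·m
Load 2 — point force P=2 kN at a=4 m (b=L-a=6):
  M_2 = Pa²(a+3b)(L-x)/L³ - Pa²b/L²  [x>a] = 2·4²·(4+3·6)·(10-5)/10³ - 2·4²·6/10² = 8/5 kN·m
Load 3 — uniform load w=4 kN/m over full span:
  M_3 = wLx/2 - wL²/12 - wx²/2 = 4·10·5/2 - 4·10²/12 - 4·5²/2 = 50/3 kN·m
Load 4 — point force P=2 kN at a=15/2 m (b=L-a=5/2):
  M_4 = Pb²(3a+b)x/L³ - Pab²/L²  [x≤a] = 2·(5/2)²·(3·(15/2)+(5/2))·5/10³ - 2·(15/2)·(5/2)²/10² = 5/8 kN·m
Superposition: M = Σ M_i = 2867/120 kN·m ≈ 23.891667 kN·m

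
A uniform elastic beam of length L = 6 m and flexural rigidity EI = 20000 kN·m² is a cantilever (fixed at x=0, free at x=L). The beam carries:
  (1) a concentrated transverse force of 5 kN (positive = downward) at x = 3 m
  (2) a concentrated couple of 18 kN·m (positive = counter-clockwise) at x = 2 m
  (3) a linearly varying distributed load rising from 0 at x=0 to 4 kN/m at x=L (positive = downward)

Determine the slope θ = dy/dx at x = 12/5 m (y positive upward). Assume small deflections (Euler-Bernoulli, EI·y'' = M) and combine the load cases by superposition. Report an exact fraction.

Load 1 — point force P=5 kN at a=3 m (b=L-a=3):
  θ_1 = -Px(2a-x)/(2EI)  [x≤a] = -5·(12/5)·(2·3-(12/5))/(2·20000) = -27/25000 rad
Load 2 — applied couple M₀=18 kN·m at a=2 m (b=L-a=4):
  θ_2 = M₀a/EI  [x>a] = 18·2/20000 = 9/5000 rad
Load 3 — triangular load w₀=4 kN/m (0→w₀ over full span):
  θ_3 = (w₀Lx²/4-w₀L²x/3-w₀x⁴/(24L))/EI = (4·6·(12/5)²/4-4·6²·(12/5)/3-4·(12/5)⁴/(24·6))/20000 = -1593/390625 rad
Superposition: θ = Σ θ_i = -5247/1562500 rad ≈ -0.003358 rad

θ(12/5) = -5247/1562500 rad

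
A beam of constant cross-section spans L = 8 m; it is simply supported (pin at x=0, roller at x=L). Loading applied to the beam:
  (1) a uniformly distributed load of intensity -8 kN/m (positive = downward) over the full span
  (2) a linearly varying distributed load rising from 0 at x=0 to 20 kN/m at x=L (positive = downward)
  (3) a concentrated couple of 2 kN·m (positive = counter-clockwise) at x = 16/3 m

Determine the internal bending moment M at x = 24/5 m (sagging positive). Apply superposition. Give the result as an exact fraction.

Load 1 — uniform load w=-8 kN/m over full span:
  M_1 = wx(L-x)/2 = (-8)·(24/5)·(8-(24/5))/2 = -1536/25 kN·m
Load 2 — triangular load w₀=20 kN/m (0→w₀ over full span):
  M_2 = w₀Lx/6 - w₀x³/(6L) = 20·8·(24/5)/6 - 20·(24/5)³/(6·8) = 2048/25 kN·m
Load 3 — applied couple M₀=2 kN·m at a=16/3 m (b=L-a=8/3):
  M_3 = M₀x/L  [x≤a] = 2·(24/5)/8 = 6/5 kN·m
Superposition: M = Σ M_i = 542/25 kN·m ≈ 21.680000 kN·m

M(24/5) = 542/25 kN·m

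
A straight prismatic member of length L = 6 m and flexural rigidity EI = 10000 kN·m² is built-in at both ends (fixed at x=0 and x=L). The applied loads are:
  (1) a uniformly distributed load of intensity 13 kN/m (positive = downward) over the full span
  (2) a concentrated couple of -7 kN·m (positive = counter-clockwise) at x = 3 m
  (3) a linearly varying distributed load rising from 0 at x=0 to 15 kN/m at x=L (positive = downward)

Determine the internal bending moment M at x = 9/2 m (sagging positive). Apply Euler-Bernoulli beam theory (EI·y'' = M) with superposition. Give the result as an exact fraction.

M(9/2) = 337/32 kN·m

Load 1 — uniform load w=13 kN/m over full span:
  M_1 = wLx/2 - wL²/12 - wx²/2 = 13·6·(9/2)/2 - 13·6²/12 - 13·(9/2)²/2 = 39/8 kN·m
Load 2 — applied couple M₀=-7 kN·m at a=3 m (b=L-a=3):
  M_2 = R_Ax - M_A - M₀  [x>a] with R_A=-7/4, M_A=-7/4 = (-7/4)·(9/2) - (-7/4) - (-7) = 7/8 kN·m
Load 3 — triangular load w₀=15 kN/m (0→w₀ over full span):
  M_3 = 3w₀Lx/20 - w₀L²/30 - w₀x³/(6L) = 3·15·6·(9/2)/20 - 15·6²/30 - 15·(9/2)³/(6·6) = 153/32 kN·m
Superposition: M = Σ M_i = 337/32 kN·m ≈ 10.531250 kN·m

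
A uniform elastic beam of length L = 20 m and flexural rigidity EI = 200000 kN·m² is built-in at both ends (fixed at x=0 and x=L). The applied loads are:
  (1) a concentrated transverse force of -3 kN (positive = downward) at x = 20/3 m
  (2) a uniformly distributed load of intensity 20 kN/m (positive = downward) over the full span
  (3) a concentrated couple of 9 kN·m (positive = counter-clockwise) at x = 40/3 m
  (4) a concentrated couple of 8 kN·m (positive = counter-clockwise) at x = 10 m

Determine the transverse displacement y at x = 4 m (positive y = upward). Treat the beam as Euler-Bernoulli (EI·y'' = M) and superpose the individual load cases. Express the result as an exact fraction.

y(4) = -57259/3375000 m

Load 1 — point force P=-3 kN at a=20/3 m (b=L-a=40/3):
  y_1 = -Pb²x²(3aL-(3a+b)x)/(6L³EI)  [x≤a] = -(-3)·(40/3)²·4²·(3·(20/3)·20-(3·(20/3)+(40/3))·4)/(6·20³·200000) = 4/16875 m
Load 2 — uniform load w=20 kN/m over full span:
  y_2 = -wx²(L-x)²/(24EI) = -20·4²·(20-4)²/(24·200000) = -32/1875 m
Load 3 — applied couple M₀=9 kN·m at a=40/3 m (b=L-a=20/3):
  y_3 = (R_Ax³/6 - M_Ax²/2)/EI  [x≤a] with R_A=3/5, M_A=3 = ((3/5)·4³/6 - 3·4²/2)/200000 = -11/125000 m
Load 4 — applied couple M₀=8 kN·m at a=10 m (b=L-a=10):
  y_4 = (R_Ax³/6 - M_Ax²/2)/EI  [x≤a] with R_A=3/5, M_A=2 = ((3/5)·4³/6 - 2·4²/2)/200000 = -3/62500 m
Superposition: y = Σ y_i = -57259/3375000 m ≈ -0.016966 m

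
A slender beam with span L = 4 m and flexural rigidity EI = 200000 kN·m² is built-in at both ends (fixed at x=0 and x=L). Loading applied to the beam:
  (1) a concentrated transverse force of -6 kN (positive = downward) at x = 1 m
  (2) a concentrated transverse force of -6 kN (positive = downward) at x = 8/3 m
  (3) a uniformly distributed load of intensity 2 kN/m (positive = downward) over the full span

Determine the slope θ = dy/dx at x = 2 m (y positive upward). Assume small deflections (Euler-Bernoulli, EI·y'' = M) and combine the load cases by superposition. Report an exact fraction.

Load 1 — point force P=-6 kN at a=1 m (b=L-a=3):
  θ_1 = Pa²(L-x)(2bL-(3b+a)(L-x))/(2L³EI)  [x>a] = (-6)·1²·(4-2)·(2·3·4-(3·3+1)·(4-2))/(2·4³·200000) = -3/1600000 rad
Load 2 — point force P=-6 kN at a=8/3 m (b=L-a=4/3):
  θ_2 = -Pb²x(2aL-(3a+b)x)/(2L³EI)  [x≤a] = -(-6)·(4/3)²·2·(2·(8/3)·4-(3·(8/3)+(4/3))·2)/(2·4³·200000) = 1/450000 rad
Load 3 — uniform load w=2 kN/m over full span:
  θ_3 = -wx(L-x)(L-2x)/(12EI) = -2·2·(4-2)·(4-2·2)/(12·200000) = 0 rad
Superposition: θ = Σ θ_i = 1/2880000 rad ≈ 0.000000 rad

θ(2) = 1/2880000 rad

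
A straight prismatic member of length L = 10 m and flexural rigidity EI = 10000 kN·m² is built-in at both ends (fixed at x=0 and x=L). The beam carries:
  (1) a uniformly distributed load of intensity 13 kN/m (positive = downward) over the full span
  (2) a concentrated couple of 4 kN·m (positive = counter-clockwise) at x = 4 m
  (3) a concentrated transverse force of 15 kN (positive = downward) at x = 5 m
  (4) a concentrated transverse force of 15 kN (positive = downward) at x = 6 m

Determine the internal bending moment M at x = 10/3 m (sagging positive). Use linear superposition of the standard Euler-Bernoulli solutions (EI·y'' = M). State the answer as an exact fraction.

Load 1 — uniform load w=13 kN/m over full span:
  M_1 = wLx/2 - wL²/12 - wx²/2 = 13·10·(10/3)/2 - 13·10²/12 - 13·(10/3)²/2 = 325/9 kN·m
Load 2 — applied couple M₀=4 kN·m at a=4 m (b=L-a=6):
  M_2 = R_Ax - M_A  [x≤a] with R_A=72/125, M_A=12/25 = (72/125)·(10/3) - (12/25) = 36/25 kN·m
Load 3 — point force P=15 kN at a=5 m (b=L-a=5):
  M_3 = Pb²(3a+b)x/L³ - Pab²/L²  [x≤a] = 15·5²·(3·5+5)·(10/3)/10³ - 15·5·5²/10² = 25/4 kN·m
Load 4 — point force P=15 kN at a=6 m (b=L-a=4):
  M_4 = Pb²(3a+b)x/L³ - Pab²/L²  [x≤a] = 15·4²·(3·6+4)·(10/3)/10³ - 15·6·4²/10² = 16/5 kN·m
Superposition: M = Σ M_i = 42301/900 kN·m ≈ 47.001111 kN·m

M(10/3) = 42301/900 kN·m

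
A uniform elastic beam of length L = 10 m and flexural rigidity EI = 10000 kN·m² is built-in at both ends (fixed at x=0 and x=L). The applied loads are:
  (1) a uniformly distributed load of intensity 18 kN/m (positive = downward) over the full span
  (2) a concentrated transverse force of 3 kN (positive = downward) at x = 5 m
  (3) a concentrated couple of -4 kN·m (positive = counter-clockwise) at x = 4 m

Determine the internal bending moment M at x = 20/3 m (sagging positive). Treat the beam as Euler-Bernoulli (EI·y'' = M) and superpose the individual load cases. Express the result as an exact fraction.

Load 1 — uniform load w=18 kN/m over full span:
  M_1 = wLx/2 - wL²/12 - wx²/2 = 18·10·(20/3)/2 - 18·10²/12 - 18·(20/3)²/2 = 50 kN·m
Load 2 — point force P=3 kN at a=5 m (b=L-a=5):
  M_2 = Pa²(a+3b)(L-x)/L³ - Pa²b/L²  [x>a] = 3·5²·(5+3·5)·(10-(20/3))/10³ - 3·5²·5/10² = 5/4 kN·m
Load 3 — applied couple M₀=-4 kN·m at a=4 m (b=L-a=6):
  M_3 = R_Ax - M_A - M₀  [x>a] with R_A=-72/125, M_A=-12/25 = (-72/125)·(20/3) - (-12/25) - (-4) = 16/25 kN·m
Superposition: M = Σ M_i = 5189/100 kN·m ≈ 51.890000 kN·m

M(20/3) = 5189/100 kN·m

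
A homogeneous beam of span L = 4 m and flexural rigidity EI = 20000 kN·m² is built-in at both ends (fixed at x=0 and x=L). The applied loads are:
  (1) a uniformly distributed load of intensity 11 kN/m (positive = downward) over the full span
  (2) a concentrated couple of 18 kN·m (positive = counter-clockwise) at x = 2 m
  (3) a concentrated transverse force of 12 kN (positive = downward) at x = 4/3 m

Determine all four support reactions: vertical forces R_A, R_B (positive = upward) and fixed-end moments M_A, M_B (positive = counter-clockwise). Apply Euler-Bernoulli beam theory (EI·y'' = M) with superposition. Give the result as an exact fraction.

Load 1 — uniform load w=11 kN/m over full span:
  R_A = wL/2 = 11·4/2 = 22 kN
  M_A = wL²/12 = 11·4²/12 = 44/3 kN·m
  R_B = wL/2 = 11·4/2 = 22 kN
  M_B = -wL²/12 = -11·4²/12 = -44/3 kN·m
Load 2 — applied couple M₀=18 kN·m at a=2 m (b=L-a=2):
  R_A = 6M₀ab/L³ = 6·18·2·2/4³ = 27/4 kN
  M_A = M₀b(2a-b)/L² = 18·2·(2·2-2)/4² = 9/2 kN·m
  R_B = -6M₀ab/L³ = -6·18·2·2/4³ = -27/4 kN
  M_B = M₀a(2b-a)/L² = 18·2·(2·2-2)/4² = 9/2 kN·m
Load 3 — point force P=12 kN at a=4/3 m (b=L-a=8/3):
  R_A = Pb²(3a+b)/L³ = 12·(8/3)²·(3·(4/3)+(8/3))/4³ = 80/9 kN
  M_A = Pab²/L² = 12·(4/3)·(8/3)²/4² = 64/9 kN·m
  R_B = Pa²(a+3b)/L³ = 12·(4/3)²·((4/3)+3·(8/3))/4³ = 28/9 kN
  M_B = -Pa²b/L² = -12·(4/3)²·(8/3)/4² = -32/9 kN·m
Superposition: R_A = 1355/36 kN, M_A = 473/18 kN·m, R_B = 661/36 kN, M_B = -247/18 kN·m

R_A = 1355/36 kN, M_A = 473/18 kN·m, R_B = 661/36 kN, M_B = -247/18 kN·m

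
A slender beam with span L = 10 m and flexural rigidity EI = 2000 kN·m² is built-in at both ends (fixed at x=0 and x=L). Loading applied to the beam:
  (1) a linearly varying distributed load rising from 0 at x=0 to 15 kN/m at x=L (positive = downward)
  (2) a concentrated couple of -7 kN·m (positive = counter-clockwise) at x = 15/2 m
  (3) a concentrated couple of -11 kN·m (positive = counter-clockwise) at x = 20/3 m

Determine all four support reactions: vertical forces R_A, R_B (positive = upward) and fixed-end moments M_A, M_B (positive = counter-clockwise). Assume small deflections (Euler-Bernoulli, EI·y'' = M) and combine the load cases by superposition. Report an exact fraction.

R_A = 4859/240 kN, M_A = 2119/48 kN·m, R_B = 13141/240 kN, M_B = -1179/16 kN·m

Load 1 — triangular load w₀=15 kN/m (0→w₀ over full span):
  R_A = 3w₀L/20 = 3·15·10/20 = 45/2 kN
  M_A = w₀L²/30 = 15·10²/30 = 50 kN·m
  R_B = 7w₀L/20 = 7·15·10/20 = 105/2 kN
  M_B = -w₀L²/20 = -15·10²/20 = -75 kN·m
Load 2 — applied couple M₀=-7 kN·m at a=15/2 m (b=L-a=5/2):
  R_A = 6M₀ab/L³ = 6·(-7)·(15/2)·(5/2)/10³ = -63/80 kN
  M_A = M₀b(2a-b)/L² = (-7)·(5/2)·(2·(15/2)-(5/2))/10² = -35/16 kN·m
  R_B = -6M₀ab/L³ = -6·(-7)·(15/2)·(5/2)/10³ = 63/80 kN
  M_B = M₀a(2b-a)/L² = (-7)·(15/2)·(2·(5/2)-(15/2))/10² = 21/16 kN·m
Load 3 — applied couple M₀=-11 kN·m at a=20/3 m (b=L-a=10/3):
  R_A = 6M₀ab/L³ = 6·(-11)·(20/3)·(10/3)/10³ = -22/15 kN
  M_A = M₀b(2a-b)/L² = (-11)·(10/3)·(2·(20/3)-(10/3))/10² = -11/3 kN·m
  R_B = -6M₀ab/L³ = -6·(-11)·(20/3)·(10/3)/10³ = 22/15 kN
  M_B = M₀a(2b-a)/L² = (-11)·(20/3)·(2·(10/3)-(20/3))/10² = 0 kN·m
Superposition: R_A = 4859/240 kN, M_A = 2119/48 kN·m, R_B = 13141/240 kN, M_B = -1179/16 kN·m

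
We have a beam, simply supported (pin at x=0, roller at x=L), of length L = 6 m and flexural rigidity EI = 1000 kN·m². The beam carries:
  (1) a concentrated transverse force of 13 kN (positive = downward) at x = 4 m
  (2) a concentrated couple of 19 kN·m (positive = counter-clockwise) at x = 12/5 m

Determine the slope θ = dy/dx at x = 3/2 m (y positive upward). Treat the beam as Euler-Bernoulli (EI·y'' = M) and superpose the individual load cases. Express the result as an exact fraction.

Load 1 — point force P=13 kN at a=4 m (b=L-a=2):
  θ_1 = -Pb(L²-b²-3x²)/(6LEI)  [x≤a] = -13·2·(6²-2²-3·(3/2)²)/(6·6·1000) = -1313/72000 rad
Load 2 — applied couple M₀=19 kN·m at a=12/5 m (b=L-a=18/5):
  θ_2 = (M₀x²/(2L)+C₁)/EI  [x≤a] with C₁=M₀(3b²-L²)/(6L)=38/25 = (19·(3/2)²/(2·6)+(38/25))/1000 = 2033/400000 rad
Superposition: θ = Σ θ_i = -47353/3600000 rad ≈ -0.013154 rad

θ(3/2) = -47353/3600000 rad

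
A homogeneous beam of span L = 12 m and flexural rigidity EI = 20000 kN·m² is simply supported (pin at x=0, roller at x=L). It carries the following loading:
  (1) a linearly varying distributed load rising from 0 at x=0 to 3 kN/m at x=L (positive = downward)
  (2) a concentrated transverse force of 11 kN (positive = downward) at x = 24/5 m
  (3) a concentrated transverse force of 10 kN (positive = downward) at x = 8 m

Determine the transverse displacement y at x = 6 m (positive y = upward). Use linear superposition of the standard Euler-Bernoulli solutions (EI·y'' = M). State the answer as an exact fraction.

y(6) = -407059/7500000 m

Load 1 — triangular load w₀=3 kN/m (0→w₀ over full span):
  y_1 = -w₀x(7L⁴-10L²x²+3x⁴)/(360LEI) = -3·6·(7·12⁴-10·12²·6²+3·6⁴)/(360·12·20000) = -81/4000 m
Load 2 — point force P=11 kN at a=24/5 m (b=L-a=36/5):
  y_2 = -Pa(L-x)(2Lx-a²-x²)/(6LEI)  [x>a] = -11·(24/5)·(12-6)·(2·12·6-(24/5)²-6²)/(6·12·20000) = -5841/312500 m
Load 3 — point force P=10 kN at a=8 m (b=L-a=4):
  y_3 = -Pbx(L²-b²-x²)/(6LEI)  [x≤a] = -10·4·6·(12²-4²-6²)/(6·12·20000) = -23/1500 m
Superposition: y = Σ y_i = -407059/7500000 m ≈ -0.054275 m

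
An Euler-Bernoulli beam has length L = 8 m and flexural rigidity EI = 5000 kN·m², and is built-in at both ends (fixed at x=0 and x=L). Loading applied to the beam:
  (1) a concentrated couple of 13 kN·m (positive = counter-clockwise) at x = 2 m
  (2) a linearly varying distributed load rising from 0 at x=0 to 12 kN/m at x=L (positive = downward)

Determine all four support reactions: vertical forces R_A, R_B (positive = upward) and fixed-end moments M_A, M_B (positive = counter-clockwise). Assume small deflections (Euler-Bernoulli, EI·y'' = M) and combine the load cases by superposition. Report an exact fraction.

R_A = 5193/320 kN, M_A = 1853/80 kN·m, R_B = 10167/320 kN, M_B = -2747/80 kN·m

Load 1 — applied couple M₀=13 kN·m at a=2 m (b=L-a=6):
  R_A = 6M₀ab/L³ = 6·13·2·6/8³ = 117/64 kN
  M_A = M₀b(2a-b)/L² = 13·6·(2·2-6)/8² = -39/16 kN·m
  R_B = -6M₀ab/L³ = -6·13·2·6/8³ = -117/64 kN
  M_B = M₀a(2b-a)/L² = 13·2·(2·6-2)/8² = 65/16 kN·m
Load 2 — triangular load w₀=12 kN/m (0→w₀ over full span):
  R_A = 3w₀L/20 = 3·12·8/20 = 72/5 kN
  M_A = w₀L²/30 = 12·8²/30 = 128/5 kN·m
  R_B = 7w₀L/20 = 7·12·8/20 = 168/5 kN
  M_B = -w₀L²/20 = -12·8²/20 = -192/5 kN·m
Superposition: R_A = 5193/320 kN, M_A = 1853/80 kN·m, R_B = 10167/320 kN, M_B = -2747/80 kN·m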